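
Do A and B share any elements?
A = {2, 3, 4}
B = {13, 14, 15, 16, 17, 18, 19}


Disjoint means A ∩ B = ∅.
A ∩ B = ∅
A ∩ B = ∅, so A and B are disjoint.

No — A and B share no elements (A ∩ B = ∅), so they are disjoint


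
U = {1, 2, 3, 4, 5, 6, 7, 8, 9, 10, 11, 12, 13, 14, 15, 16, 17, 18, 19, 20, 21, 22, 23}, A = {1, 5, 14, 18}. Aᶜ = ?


Aᶜ = U \ A = elements in U but not in A
U = {1, 2, 3, 4, 5, 6, 7, 8, 9, 10, 11, 12, 13, 14, 15, 16, 17, 18, 19, 20, 21, 22, 23}
A = {1, 5, 14, 18}
Aᶜ = {2, 3, 4, 6, 7, 8, 9, 10, 11, 12, 13, 15, 16, 17, 19, 20, 21, 22, 23}

Aᶜ = {2, 3, 4, 6, 7, 8, 9, 10, 11, 12, 13, 15, 16, 17, 19, 20, 21, 22, 23}


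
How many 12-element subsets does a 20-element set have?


C(n,k) = n! / (k!(n-k)!)
C(20,12) = 20! / (12!8!)
= 125970

C(20,12) = 125970


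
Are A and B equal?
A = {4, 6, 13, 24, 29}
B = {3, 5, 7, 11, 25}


Two sets are equal iff they have exactly the same elements.
A = {4, 6, 13, 24, 29}
B = {3, 5, 7, 11, 25}
Differences: {3, 4, 5, 6, 7, 11, 13, 24, 25, 29}
A ≠ B

No, A ≠ B


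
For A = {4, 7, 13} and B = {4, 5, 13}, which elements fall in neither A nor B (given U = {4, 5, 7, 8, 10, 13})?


A = {4, 7, 13}
B = {4, 5, 13}
Region: in neither A nor B (given U = {4, 5, 7, 8, 10, 13})
Elements: {8, 10}

Elements in neither A nor B (given U = {4, 5, 7, 8, 10, 13}): {8, 10}


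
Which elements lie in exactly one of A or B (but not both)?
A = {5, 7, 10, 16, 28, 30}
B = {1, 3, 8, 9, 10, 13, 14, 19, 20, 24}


A △ B = (A \ B) ∪ (B \ A) = elements in exactly one of A or B
A \ B = {5, 7, 16, 28, 30}
B \ A = {1, 3, 8, 9, 13, 14, 19, 20, 24}
A △ B = {1, 3, 5, 7, 8, 9, 13, 14, 16, 19, 20, 24, 28, 30}

A △ B = {1, 3, 5, 7, 8, 9, 13, 14, 16, 19, 20, 24, 28, 30}


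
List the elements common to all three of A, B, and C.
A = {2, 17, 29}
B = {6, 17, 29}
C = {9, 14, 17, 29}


A ∩ B = {17, 29}
(A ∩ B) ∩ C = {17, 29}

A ∩ B ∩ C = {17, 29}


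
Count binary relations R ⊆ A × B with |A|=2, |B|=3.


A relation from A to B is any subset of A × B.
|A × B| = 2 × 3 = 6
# relations = 2^|A × B| = 2^6 = 64

Number of relations = 64


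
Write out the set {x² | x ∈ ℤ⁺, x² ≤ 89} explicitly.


Checking each candidate:
Condition: positive perfect squares ≤ 89
Result = {1, 4, 9, 16, 25, 36, 49, 64, 81}

{1, 4, 9, 16, 25, 36, 49, 64, 81}


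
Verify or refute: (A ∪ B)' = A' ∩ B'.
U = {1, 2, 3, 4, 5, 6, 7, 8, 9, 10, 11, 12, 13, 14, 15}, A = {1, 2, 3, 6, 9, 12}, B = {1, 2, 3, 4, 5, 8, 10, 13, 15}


LHS: A ∪ B = {1, 2, 3, 4, 5, 6, 8, 9, 10, 12, 13, 15}
(A ∪ B)' = U \ (A ∪ B) = {7, 11, 14}
A' = {4, 5, 7, 8, 10, 11, 13, 14, 15}, B' = {6, 7, 9, 11, 12, 14}
Claimed RHS: A' ∩ B' = {7, 11, 14}
Identity is VALID: LHS = RHS = {7, 11, 14} ✓

Identity is valid. (A ∪ B)' = A' ∩ B' = {7, 11, 14}


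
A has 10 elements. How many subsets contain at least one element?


Total subsets = 2^n = 2^10 = 1024
Non-empty subsets exclude the empty set: 2^n - 1
= 1024 - 1
= 1023

Number of non-empty subsets = 1023


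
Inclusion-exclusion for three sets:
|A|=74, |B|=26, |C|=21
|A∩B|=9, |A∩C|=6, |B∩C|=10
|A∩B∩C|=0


|A∪B∪C| = |A|+|B|+|C| - |A∩B|-|A∩C|-|B∩C| + |A∩B∩C|
= 74+26+21 - 9-6-10 + 0
= 121 - 25 + 0
= 96

|A ∪ B ∪ C| = 96


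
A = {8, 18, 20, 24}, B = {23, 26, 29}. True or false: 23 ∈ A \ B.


A = {8, 18, 20, 24}, B = {23, 26, 29}
A \ B = elements in A but not in B
A \ B = {8, 18, 20, 24}
Checking if 23 ∈ A \ B
23 is not in A \ B → False

23 ∉ A \ B


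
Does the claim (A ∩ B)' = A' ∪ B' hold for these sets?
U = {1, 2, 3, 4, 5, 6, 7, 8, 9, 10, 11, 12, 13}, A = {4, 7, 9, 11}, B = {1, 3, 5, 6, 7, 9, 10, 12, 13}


LHS: A ∩ B = {7, 9}
(A ∩ B)' = U \ (A ∩ B) = {1, 2, 3, 4, 5, 6, 8, 10, 11, 12, 13}
A' = {1, 2, 3, 5, 6, 8, 10, 12, 13}, B' = {2, 4, 8, 11}
Claimed RHS: A' ∪ B' = {1, 2, 3, 4, 5, 6, 8, 10, 11, 12, 13}
Identity is VALID: LHS = RHS = {1, 2, 3, 4, 5, 6, 8, 10, 11, 12, 13} ✓

Identity is valid. (A ∩ B)' = A' ∪ B' = {1, 2, 3, 4, 5, 6, 8, 10, 11, 12, 13}


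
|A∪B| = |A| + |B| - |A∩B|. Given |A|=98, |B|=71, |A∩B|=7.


|A ∪ B| = |A| + |B| - |A ∩ B|
= 98 + 71 - 7
= 162

|A ∪ B| = 162


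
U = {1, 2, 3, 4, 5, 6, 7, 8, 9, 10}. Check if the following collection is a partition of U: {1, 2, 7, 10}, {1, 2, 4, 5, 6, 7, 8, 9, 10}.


A partition requires: (1) non-empty parts, (2) pairwise disjoint, (3) union = U
Parts: {1, 2, 7, 10}, {1, 2, 4, 5, 6, 7, 8, 9, 10}
Union of parts: {1, 2, 4, 5, 6, 7, 8, 9, 10}
U = {1, 2, 3, 4, 5, 6, 7, 8, 9, 10}
All non-empty? True
Pairwise disjoint? False
Covers U? False

No, not a valid partition


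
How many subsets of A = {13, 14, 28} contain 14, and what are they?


A subset of A contains 14 iff the remaining 2 elements form any subset of A \ {14}.
Count: 2^(n-1) = 2^2 = 4
Subsets containing 14: {14}, {13, 14}, {14, 28}, {13, 14, 28}

Subsets containing 14 (4 total): {14}, {13, 14}, {14, 28}, {13, 14, 28}


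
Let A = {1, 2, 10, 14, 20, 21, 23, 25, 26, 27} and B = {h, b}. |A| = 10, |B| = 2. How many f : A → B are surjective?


n = |A| = 10, k = |B| = 2. Surjections via inclusion-exclusion:
S(n,k) = Σ(-1)^i × C(k,i) × (k-i)^n, i=0 to k
i=0: (-1)^0×C(2,0)×2^10 = 1024
i=1: (-1)^1×C(2,1)×1^10 = -2
i=2: (-1)^2×C(2,2)×0^10 = 0
Total = 1022

Number of surjections = 1022


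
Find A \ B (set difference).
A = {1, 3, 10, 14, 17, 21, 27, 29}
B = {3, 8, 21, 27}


A \ B = elements in A but not in B
A = {1, 3, 10, 14, 17, 21, 27, 29}
B = {3, 8, 21, 27}
Remove from A any elements in B
A \ B = {1, 10, 14, 17, 29}

A \ B = {1, 10, 14, 17, 29}


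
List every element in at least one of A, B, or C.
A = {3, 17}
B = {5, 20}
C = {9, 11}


A ∪ B = {3, 5, 17, 20}
(A ∪ B) ∪ C = {3, 5, 9, 11, 17, 20}

A ∪ B ∪ C = {3, 5, 9, 11, 17, 20}


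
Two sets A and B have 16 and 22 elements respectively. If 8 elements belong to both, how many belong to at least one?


|A ∪ B| = |A| + |B| - |A ∩ B|
= 16 + 22 - 8
= 30

|A ∪ B| = 30


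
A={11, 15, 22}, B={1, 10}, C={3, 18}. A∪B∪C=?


A ∪ B = {1, 10, 11, 15, 22}
(A ∪ B) ∪ C = {1, 3, 10, 11, 15, 18, 22}

A ∪ B ∪ C = {1, 3, 10, 11, 15, 18, 22}


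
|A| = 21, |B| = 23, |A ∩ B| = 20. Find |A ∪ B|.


|A ∪ B| = |A| + |B| - |A ∩ B|
= 21 + 23 - 20
= 24

|A ∪ B| = 24


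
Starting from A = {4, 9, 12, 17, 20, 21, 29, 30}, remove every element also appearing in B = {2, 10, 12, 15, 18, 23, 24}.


A \ B = elements in A but not in B
A = {4, 9, 12, 17, 20, 21, 29, 30}
B = {2, 10, 12, 15, 18, 23, 24}
Remove from A any elements in B
A \ B = {4, 9, 17, 20, 21, 29, 30}

A \ B = {4, 9, 17, 20, 21, 29, 30}


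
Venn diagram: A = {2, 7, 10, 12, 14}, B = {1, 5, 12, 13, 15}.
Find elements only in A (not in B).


A = {2, 7, 10, 12, 14}
B = {1, 5, 12, 13, 15}
Region: only in A (not in B)
Elements: {2, 7, 10, 14}

Elements only in A (not in B): {2, 7, 10, 14}


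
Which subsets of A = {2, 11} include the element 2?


A subset of A contains 2 iff the remaining 1 elements form any subset of A \ {2}.
Count: 2^(n-1) = 2^1 = 2
Subsets containing 2: {2}, {2, 11}

Subsets containing 2 (2 total): {2}, {2, 11}


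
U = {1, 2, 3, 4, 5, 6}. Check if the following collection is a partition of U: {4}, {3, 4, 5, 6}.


A partition requires: (1) non-empty parts, (2) pairwise disjoint, (3) union = U
Parts: {4}, {3, 4, 5, 6}
Union of parts: {3, 4, 5, 6}
U = {1, 2, 3, 4, 5, 6}
All non-empty? True
Pairwise disjoint? False
Covers U? False

No, not a valid partition


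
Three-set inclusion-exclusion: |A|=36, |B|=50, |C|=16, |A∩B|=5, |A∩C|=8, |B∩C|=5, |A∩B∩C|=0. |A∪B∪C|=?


|A∪B∪C| = |A|+|B|+|C| - |A∩B|-|A∩C|-|B∩C| + |A∩B∩C|
= 36+50+16 - 5-8-5 + 0
= 102 - 18 + 0
= 84

|A ∪ B ∪ C| = 84


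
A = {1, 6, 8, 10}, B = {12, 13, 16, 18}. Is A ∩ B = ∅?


Disjoint means A ∩ B = ∅.
A ∩ B = ∅
A ∩ B = ∅, so A and B are disjoint.

Yes, A and B are disjoint


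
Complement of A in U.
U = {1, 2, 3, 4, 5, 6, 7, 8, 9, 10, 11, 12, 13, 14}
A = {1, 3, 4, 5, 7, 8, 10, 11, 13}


Aᶜ = U \ A = elements in U but not in A
U = {1, 2, 3, 4, 5, 6, 7, 8, 9, 10, 11, 12, 13, 14}
A = {1, 3, 4, 5, 7, 8, 10, 11, 13}
Aᶜ = {2, 6, 9, 12, 14}

Aᶜ = {2, 6, 9, 12, 14}


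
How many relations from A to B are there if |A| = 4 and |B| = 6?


A relation from A to B is any subset of A × B.
|A × B| = 4 × 6 = 24
# relations = 2^|A × B| = 2^24 = 16777216

Number of relations = 16777216


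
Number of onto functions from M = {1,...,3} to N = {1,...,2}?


n = |M| = 3, k = |N| = 2. Surjections via inclusion-exclusion:
S(n,k) = Σ(-1)^i × C(k,i) × (k-i)^n, i=0 to k
i=0: (-1)^0×C(2,0)×2^3 = 8
i=1: (-1)^1×C(2,1)×1^3 = -2
i=2: (-1)^2×C(2,2)×0^3 = 0
Total = 6

Number of surjections = 6


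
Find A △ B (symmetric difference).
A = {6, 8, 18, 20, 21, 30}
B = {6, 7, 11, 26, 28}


A △ B = (A \ B) ∪ (B \ A) = elements in exactly one of A or B
A \ B = {8, 18, 20, 21, 30}
B \ A = {7, 11, 26, 28}
A △ B = {7, 8, 11, 18, 20, 21, 26, 28, 30}

A △ B = {7, 8, 11, 18, 20, 21, 26, 28, 30}


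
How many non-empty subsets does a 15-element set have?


Total subsets = 2^n = 2^15 = 32768
Non-empty subsets exclude the empty set: 2^n - 1
= 32768 - 1
= 32767

Number of non-empty subsets = 32767


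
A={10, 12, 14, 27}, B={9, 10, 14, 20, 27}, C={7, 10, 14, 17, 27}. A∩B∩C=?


A ∩ B = {10, 14, 27}
(A ∩ B) ∩ C = {10, 14, 27}

A ∩ B ∩ C = {10, 14, 27}


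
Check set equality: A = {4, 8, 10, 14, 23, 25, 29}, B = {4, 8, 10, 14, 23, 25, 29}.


Two sets are equal iff they have exactly the same elements.
A = {4, 8, 10, 14, 23, 25, 29}
B = {4, 8, 10, 14, 23, 25, 29}
Same elements → A = B

Yes, A = B


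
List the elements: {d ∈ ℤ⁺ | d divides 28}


Checking each candidate:
Condition: positive divisors of 28
Result = {1, 2, 4, 7, 14, 28}

{1, 2, 4, 7, 14, 28}


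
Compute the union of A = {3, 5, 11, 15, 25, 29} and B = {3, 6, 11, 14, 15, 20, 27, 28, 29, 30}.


A ∪ B = all elements in A or B (or both)
A = {3, 5, 11, 15, 25, 29}
B = {3, 6, 11, 14, 15, 20, 27, 28, 29, 30}
A ∪ B = {3, 5, 6, 11, 14, 15, 20, 25, 27, 28, 29, 30}

A ∪ B = {3, 5, 6, 11, 14, 15, 20, 25, 27, 28, 29, 30}


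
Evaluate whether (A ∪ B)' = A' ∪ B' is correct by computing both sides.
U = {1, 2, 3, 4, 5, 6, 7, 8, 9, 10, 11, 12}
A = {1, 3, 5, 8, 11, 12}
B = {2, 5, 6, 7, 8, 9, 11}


LHS: A ∪ B = {1, 2, 3, 5, 6, 7, 8, 9, 11, 12}
(A ∪ B)' = U \ (A ∪ B) = {4, 10}
A' = {2, 4, 6, 7, 9, 10}, B' = {1, 3, 4, 10, 12}
Claimed RHS: A' ∪ B' = {1, 2, 3, 4, 6, 7, 9, 10, 12}
Identity is INVALID: LHS = {4, 10} but the RHS claimed here equals {1, 2, 3, 4, 6, 7, 9, 10, 12}. The correct form is (A ∪ B)' = A' ∩ B'.

Identity is invalid: (A ∪ B)' = {4, 10} but A' ∪ B' = {1, 2, 3, 4, 6, 7, 9, 10, 12}. The correct De Morgan law is (A ∪ B)' = A' ∩ B'.


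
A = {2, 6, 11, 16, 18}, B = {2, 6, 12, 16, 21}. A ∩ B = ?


A ∩ B = elements in both A and B
A = {2, 6, 11, 16, 18}
B = {2, 6, 12, 16, 21}
A ∩ B = {2, 6, 16}

A ∩ B = {2, 6, 16}


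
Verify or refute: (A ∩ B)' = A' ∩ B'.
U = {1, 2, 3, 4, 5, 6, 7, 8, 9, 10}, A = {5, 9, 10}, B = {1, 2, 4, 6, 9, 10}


LHS: A ∩ B = {9, 10}
(A ∩ B)' = U \ (A ∩ B) = {1, 2, 3, 4, 5, 6, 7, 8}
A' = {1, 2, 3, 4, 6, 7, 8}, B' = {3, 5, 7, 8}
Claimed RHS: A' ∩ B' = {3, 7, 8}
Identity is INVALID: LHS = {1, 2, 3, 4, 5, 6, 7, 8} but the RHS claimed here equals {3, 7, 8}. The correct form is (A ∩ B)' = A' ∪ B'.

Identity is invalid: (A ∩ B)' = {1, 2, 3, 4, 5, 6, 7, 8} but A' ∩ B' = {3, 7, 8}. The correct De Morgan law is (A ∩ B)' = A' ∪ B'.


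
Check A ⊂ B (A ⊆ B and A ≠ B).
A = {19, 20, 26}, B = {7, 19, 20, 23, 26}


A ⊂ B requires: A ⊆ B AND A ≠ B.
A ⊆ B? Yes
A = B? No
A ⊂ B: Yes (A is a proper subset of B)

Yes, A ⊂ B


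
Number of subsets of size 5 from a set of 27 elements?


C(n,k) = n! / (k!(n-k)!)
C(27,5) = 27! / (5!22!)
= 80730

C(27,5) = 80730


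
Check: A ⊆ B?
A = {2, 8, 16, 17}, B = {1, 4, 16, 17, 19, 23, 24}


A ⊆ B means every element of A is in B.
Elements in A not in B: {2, 8}
So A ⊄ B.

No, A ⊄ B


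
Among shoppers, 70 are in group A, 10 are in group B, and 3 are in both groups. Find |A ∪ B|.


|A ∪ B| = |A| + |B| - |A ∩ B|
= 70 + 10 - 3
= 77

|A ∪ B| = 77


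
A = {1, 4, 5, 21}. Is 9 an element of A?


A = {1, 4, 5, 21}
Checking if 9 is in A
9 is not in A → False

9 ∉ A


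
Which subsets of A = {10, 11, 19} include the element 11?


A subset of A contains 11 iff the remaining 2 elements form any subset of A \ {11}.
Count: 2^(n-1) = 2^2 = 4
Subsets containing 11: {11}, {10, 11}, {11, 19}, {10, 11, 19}

Subsets containing 11 (4 total): {11}, {10, 11}, {11, 19}, {10, 11, 19}


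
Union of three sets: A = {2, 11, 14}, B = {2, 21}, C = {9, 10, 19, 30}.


A ∪ B = {2, 11, 14, 21}
(A ∪ B) ∪ C = {2, 9, 10, 11, 14, 19, 21, 30}

A ∪ B ∪ C = {2, 9, 10, 11, 14, 19, 21, 30}


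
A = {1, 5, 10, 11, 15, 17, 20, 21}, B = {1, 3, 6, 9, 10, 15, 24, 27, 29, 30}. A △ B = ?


A △ B = (A \ B) ∪ (B \ A) = elements in exactly one of A or B
A \ B = {5, 11, 17, 20, 21}
B \ A = {3, 6, 9, 24, 27, 29, 30}
A △ B = {3, 5, 6, 9, 11, 17, 20, 21, 24, 27, 29, 30}

A △ B = {3, 5, 6, 9, 11, 17, 20, 21, 24, 27, 29, 30}


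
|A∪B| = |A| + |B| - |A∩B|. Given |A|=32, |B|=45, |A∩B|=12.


|A ∪ B| = |A| + |B| - |A ∩ B|
= 32 + 45 - 12
= 65

|A ∪ B| = 65


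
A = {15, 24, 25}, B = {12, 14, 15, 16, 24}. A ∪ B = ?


A ∪ B = all elements in A or B (or both)
A = {15, 24, 25}
B = {12, 14, 15, 16, 24}
A ∪ B = {12, 14, 15, 16, 24, 25}

A ∪ B = {12, 14, 15, 16, 24, 25}


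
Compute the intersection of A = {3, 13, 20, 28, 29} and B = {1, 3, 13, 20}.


A ∩ B = elements in both A and B
A = {3, 13, 20, 28, 29}
B = {1, 3, 13, 20}
A ∩ B = {3, 13, 20}

A ∩ B = {3, 13, 20}


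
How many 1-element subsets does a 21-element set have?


C(n,k) = n! / (k!(n-k)!)
C(21,1) = 21! / (1!20!)
= 21

C(21,1) = 21


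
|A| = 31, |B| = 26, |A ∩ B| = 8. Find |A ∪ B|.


|A ∪ B| = |A| + |B| - |A ∩ B|
= 31 + 26 - 8
= 49

|A ∪ B| = 49


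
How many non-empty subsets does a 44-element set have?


Total subsets = 2^n = 2^44 = 17592186044416
Non-empty subsets exclude the empty set: 2^n - 1
= 17592186044416 - 1
= 17592186044415

Number of non-empty subsets = 17592186044415


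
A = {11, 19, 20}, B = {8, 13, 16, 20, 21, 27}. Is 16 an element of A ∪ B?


A = {11, 19, 20}, B = {8, 13, 16, 20, 21, 27}
A ∪ B = all elements in A or B
A ∪ B = {8, 11, 13, 16, 19, 20, 21, 27}
Checking if 16 ∈ A ∪ B
16 is in A ∪ B → True

16 ∈ A ∪ B


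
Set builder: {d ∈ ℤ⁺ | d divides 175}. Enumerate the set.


Checking each candidate:
Condition: positive divisors of 175
Result = {1, 5, 7, 25, 35, 175}

{1, 5, 7, 25, 35, 175}


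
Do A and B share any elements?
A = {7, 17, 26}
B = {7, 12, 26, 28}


Disjoint means A ∩ B = ∅.
A ∩ B = {7, 26}
A ∩ B ≠ ∅, so A and B are NOT disjoint.

Yes — A and B share the element(s) of A ∩ B = {7, 26}, so they are not disjoint


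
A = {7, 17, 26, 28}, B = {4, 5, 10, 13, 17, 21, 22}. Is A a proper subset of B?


A ⊂ B requires: A ⊆ B AND A ≠ B.
A ⊆ B? No
A ⊄ B, so A is not a proper subset.

No, A is not a proper subset of B


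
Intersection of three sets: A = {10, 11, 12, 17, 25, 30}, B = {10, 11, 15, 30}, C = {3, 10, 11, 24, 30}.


A ∩ B = {10, 11, 30}
(A ∩ B) ∩ C = {10, 11, 30}

A ∩ B ∩ C = {10, 11, 30}


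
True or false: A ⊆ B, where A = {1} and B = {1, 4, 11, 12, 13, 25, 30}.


A ⊆ B means every element of A is in B.
All elements of A are in B.
So A ⊆ B.

Yes, A ⊆ B


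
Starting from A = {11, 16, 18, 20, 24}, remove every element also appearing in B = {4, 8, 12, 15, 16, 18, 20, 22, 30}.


A \ B = elements in A but not in B
A = {11, 16, 18, 20, 24}
B = {4, 8, 12, 15, 16, 18, 20, 22, 30}
Remove from A any elements in B
A \ B = {11, 24}

A \ B = {11, 24}


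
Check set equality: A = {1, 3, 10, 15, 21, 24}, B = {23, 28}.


Two sets are equal iff they have exactly the same elements.
A = {1, 3, 10, 15, 21, 24}
B = {23, 28}
Differences: {1, 3, 10, 15, 21, 23, 24, 28}
A ≠ B

No, A ≠ B


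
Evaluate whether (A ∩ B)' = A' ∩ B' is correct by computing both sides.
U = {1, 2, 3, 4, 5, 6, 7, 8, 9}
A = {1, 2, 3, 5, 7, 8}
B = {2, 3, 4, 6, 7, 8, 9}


LHS: A ∩ B = {2, 3, 7, 8}
(A ∩ B)' = U \ (A ∩ B) = {1, 4, 5, 6, 9}
A' = {4, 6, 9}, B' = {1, 5}
Claimed RHS: A' ∩ B' = ∅
Identity is INVALID: LHS = {1, 4, 5, 6, 9} but the RHS claimed here equals ∅. The correct form is (A ∩ B)' = A' ∪ B'.

Identity is invalid: (A ∩ B)' = {1, 4, 5, 6, 9} but A' ∩ B' = ∅. The correct De Morgan law is (A ∩ B)' = A' ∪ B'.


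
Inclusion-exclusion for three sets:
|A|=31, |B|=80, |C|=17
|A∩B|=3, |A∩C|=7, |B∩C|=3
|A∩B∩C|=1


|A∪B∪C| = |A|+|B|+|C| - |A∩B|-|A∩C|-|B∩C| + |A∩B∩C|
= 31+80+17 - 3-7-3 + 1
= 128 - 13 + 1
= 116

|A ∪ B ∪ C| = 116


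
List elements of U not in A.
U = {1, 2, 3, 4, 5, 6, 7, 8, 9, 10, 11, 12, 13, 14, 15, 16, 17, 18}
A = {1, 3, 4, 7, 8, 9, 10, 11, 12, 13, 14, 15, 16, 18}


Aᶜ = U \ A = elements in U but not in A
U = {1, 2, 3, 4, 5, 6, 7, 8, 9, 10, 11, 12, 13, 14, 15, 16, 17, 18}
A = {1, 3, 4, 7, 8, 9, 10, 11, 12, 13, 14, 15, 16, 18}
Aᶜ = {2, 5, 6, 17}

Aᶜ = {2, 5, 6, 17}


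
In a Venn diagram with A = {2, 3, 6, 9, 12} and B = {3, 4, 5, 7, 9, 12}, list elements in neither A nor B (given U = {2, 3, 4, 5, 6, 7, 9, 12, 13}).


A = {2, 3, 6, 9, 12}
B = {3, 4, 5, 7, 9, 12}
Region: in neither A nor B (given U = {2, 3, 4, 5, 6, 7, 9, 12, 13})
Elements: {13}

Elements in neither A nor B (given U = {2, 3, 4, 5, 6, 7, 9, 12, 13}): {13}


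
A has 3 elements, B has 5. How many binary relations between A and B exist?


A relation from A to B is any subset of A × B.
|A × B| = 3 × 5 = 15
# relations = 2^|A × B| = 2^15 = 32768

Number of relations = 32768


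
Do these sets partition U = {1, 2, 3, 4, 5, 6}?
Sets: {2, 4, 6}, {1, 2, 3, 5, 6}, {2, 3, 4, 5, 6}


A partition requires: (1) non-empty parts, (2) pairwise disjoint, (3) union = U
Parts: {2, 4, 6}, {1, 2, 3, 5, 6}, {2, 3, 4, 5, 6}
Union of parts: {1, 2, 3, 4, 5, 6}
U = {1, 2, 3, 4, 5, 6}
All non-empty? True
Pairwise disjoint? False
Covers U? True

No, not a valid partition


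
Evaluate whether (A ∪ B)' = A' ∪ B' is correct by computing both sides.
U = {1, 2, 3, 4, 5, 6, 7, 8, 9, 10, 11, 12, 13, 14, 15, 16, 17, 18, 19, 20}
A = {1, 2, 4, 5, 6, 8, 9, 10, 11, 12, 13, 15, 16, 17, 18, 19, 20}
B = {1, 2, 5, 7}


LHS: A ∪ B = {1, 2, 4, 5, 6, 7, 8, 9, 10, 11, 12, 13, 15, 16, 17, 18, 19, 20}
(A ∪ B)' = U \ (A ∪ B) = {3, 14}
A' = {3, 7, 14}, B' = {3, 4, 6, 8, 9, 10, 11, 12, 13, 14, 15, 16, 17, 18, 19, 20}
Claimed RHS: A' ∪ B' = {3, 4, 6, 7, 8, 9, 10, 11, 12, 13, 14, 15, 16, 17, 18, 19, 20}
Identity is INVALID: LHS = {3, 14} but the RHS claimed here equals {3, 4, 6, 7, 8, 9, 10, 11, 12, 13, 14, 15, 16, 17, 18, 19, 20}. The correct form is (A ∪ B)' = A' ∩ B'.

Identity is invalid: (A ∪ B)' = {3, 14} but A' ∪ B' = {3, 4, 6, 7, 8, 9, 10, 11, 12, 13, 14, 15, 16, 17, 18, 19, 20}. The correct De Morgan law is (A ∪ B)' = A' ∩ B'.


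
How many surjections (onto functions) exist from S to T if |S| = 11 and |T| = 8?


n = |S| = 11, k = |T| = 8. Surjections via inclusion-exclusion:
S(n,k) = Σ(-1)^i × C(k,i) × (k-i)^n, i=0 to k
i=0: (-1)^0×C(8,0)×8^11 = 8589934592
i=1: (-1)^1×C(8,1)×7^11 = -15818613944
i=2: (-1)^2×C(8,2)×6^11 = 10158317568
i=3: (-1)^3×C(8,3)×5^11 = -2734375000
i=4: (-1)^4×C(8,4)×4^11 = 293601280
i=5: (-1)^5×C(8,5)×3^11 = -9920232
i=6: (-1)^6×C(8,6)×2^11 = 57344
i=7: (-1)^7×C(8,7)×1^11 = -8
i=8: (-1)^8×C(8,8)×0^11 = 0
Total = 479001600

Number of surjections = 479001600


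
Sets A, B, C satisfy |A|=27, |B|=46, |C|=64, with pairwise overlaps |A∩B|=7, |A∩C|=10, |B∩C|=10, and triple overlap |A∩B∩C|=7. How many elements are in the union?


|A∪B∪C| = |A|+|B|+|C| - |A∩B|-|A∩C|-|B∩C| + |A∩B∩C|
= 27+46+64 - 7-10-10 + 7
= 137 - 27 + 7
= 117

|A ∪ B ∪ C| = 117


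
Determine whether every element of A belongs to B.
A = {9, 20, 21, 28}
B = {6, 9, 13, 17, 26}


A ⊆ B means every element of A is in B.
Elements in A not in B: {20, 21, 28}
So A ⊄ B.

No, A ⊄ B


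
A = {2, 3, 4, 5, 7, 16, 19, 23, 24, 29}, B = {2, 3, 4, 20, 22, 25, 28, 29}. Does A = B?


Two sets are equal iff they have exactly the same elements.
A = {2, 3, 4, 5, 7, 16, 19, 23, 24, 29}
B = {2, 3, 4, 20, 22, 25, 28, 29}
Differences: {5, 7, 16, 19, 20, 22, 23, 24, 25, 28}
A ≠ B

No, A ≠ B


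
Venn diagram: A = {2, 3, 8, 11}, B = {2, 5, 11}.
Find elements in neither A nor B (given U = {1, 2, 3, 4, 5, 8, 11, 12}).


A = {2, 3, 8, 11}
B = {2, 5, 11}
Region: in neither A nor B (given U = {1, 2, 3, 4, 5, 8, 11, 12})
Elements: {1, 4, 12}

Elements in neither A nor B (given U = {1, 2, 3, 4, 5, 8, 11, 12}): {1, 4, 12}


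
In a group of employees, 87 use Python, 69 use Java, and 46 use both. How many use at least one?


|A ∪ B| = |A| + |B| - |A ∩ B|
= 87 + 69 - 46
= 110

|A ∪ B| = 110


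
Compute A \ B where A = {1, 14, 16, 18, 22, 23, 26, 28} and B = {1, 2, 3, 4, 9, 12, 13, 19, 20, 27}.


A \ B = elements in A but not in B
A = {1, 14, 16, 18, 22, 23, 26, 28}
B = {1, 2, 3, 4, 9, 12, 13, 19, 20, 27}
Remove from A any elements in B
A \ B = {14, 16, 18, 22, 23, 26, 28}

A \ B = {14, 16, 18, 22, 23, 26, 28}


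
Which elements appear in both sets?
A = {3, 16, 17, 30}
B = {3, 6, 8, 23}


A ∩ B = elements in both A and B
A = {3, 16, 17, 30}
B = {3, 6, 8, 23}
A ∩ B = {3}

A ∩ B = {3}


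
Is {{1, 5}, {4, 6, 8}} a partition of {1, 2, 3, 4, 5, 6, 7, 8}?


A partition requires: (1) non-empty parts, (2) pairwise disjoint, (3) union = U
Parts: {1, 5}, {4, 6, 8}
Union of parts: {1, 4, 5, 6, 8}
U = {1, 2, 3, 4, 5, 6, 7, 8}
All non-empty? True
Pairwise disjoint? True
Covers U? False

No, not a valid partition


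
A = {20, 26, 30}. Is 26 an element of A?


A = {20, 26, 30}
Checking if 26 is in A
26 is in A → True

26 ∈ A


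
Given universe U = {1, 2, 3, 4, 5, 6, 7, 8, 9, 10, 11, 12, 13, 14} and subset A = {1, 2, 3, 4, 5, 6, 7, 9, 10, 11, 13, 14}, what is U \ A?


Aᶜ = U \ A = elements in U but not in A
U = {1, 2, 3, 4, 5, 6, 7, 8, 9, 10, 11, 12, 13, 14}
A = {1, 2, 3, 4, 5, 6, 7, 9, 10, 11, 13, 14}
Aᶜ = {8, 12}

Aᶜ = {8, 12}


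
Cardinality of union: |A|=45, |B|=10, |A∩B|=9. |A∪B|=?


|A ∪ B| = |A| + |B| - |A ∩ B|
= 45 + 10 - 9
= 46

|A ∪ B| = 46


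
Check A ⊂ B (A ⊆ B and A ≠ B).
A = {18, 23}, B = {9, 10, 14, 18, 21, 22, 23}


A ⊂ B requires: A ⊆ B AND A ≠ B.
A ⊆ B? Yes
A = B? No
A ⊂ B: Yes (A is a proper subset of B)

Yes, A ⊂ B


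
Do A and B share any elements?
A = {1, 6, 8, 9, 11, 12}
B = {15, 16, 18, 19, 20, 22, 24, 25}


Disjoint means A ∩ B = ∅.
A ∩ B = ∅
A ∩ B = ∅, so A and B are disjoint.

No — A and B share no elements (A ∩ B = ∅), so they are disjoint


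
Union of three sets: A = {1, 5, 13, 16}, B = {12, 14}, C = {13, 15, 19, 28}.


A ∪ B = {1, 5, 12, 13, 14, 16}
(A ∪ B) ∪ C = {1, 5, 12, 13, 14, 15, 16, 19, 28}

A ∪ B ∪ C = {1, 5, 12, 13, 14, 15, 16, 19, 28}


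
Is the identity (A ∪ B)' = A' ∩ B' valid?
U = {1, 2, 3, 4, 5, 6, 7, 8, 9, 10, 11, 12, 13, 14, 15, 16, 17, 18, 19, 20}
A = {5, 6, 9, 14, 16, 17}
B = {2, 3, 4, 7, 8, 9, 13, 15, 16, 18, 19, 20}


LHS: A ∪ B = {2, 3, 4, 5, 6, 7, 8, 9, 13, 14, 15, 16, 17, 18, 19, 20}
(A ∪ B)' = U \ (A ∪ B) = {1, 10, 11, 12}
A' = {1, 2, 3, 4, 7, 8, 10, 11, 12, 13, 15, 18, 19, 20}, B' = {1, 5, 6, 10, 11, 12, 14, 17}
Claimed RHS: A' ∩ B' = {1, 10, 11, 12}
Identity is VALID: LHS = RHS = {1, 10, 11, 12} ✓

Identity is valid. (A ∪ B)' = A' ∩ B' = {1, 10, 11, 12}


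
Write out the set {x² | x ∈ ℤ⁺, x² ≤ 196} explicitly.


Checking each candidate:
Condition: positive perfect squares ≤ 196
Result = {1, 4, 9, 16, 25, 36, 49, 64, 81, 100, 121, 144, 169, 196}

{1, 4, 9, 16, 25, 36, 49, 64, 81, 100, 121, 144, 169, 196}


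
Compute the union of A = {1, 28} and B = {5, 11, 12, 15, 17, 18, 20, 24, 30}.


A ∪ B = all elements in A or B (or both)
A = {1, 28}
B = {5, 11, 12, 15, 17, 18, 20, 24, 30}
A ∪ B = {1, 5, 11, 12, 15, 17, 18, 20, 24, 28, 30}

A ∪ B = {1, 5, 11, 12, 15, 17, 18, 20, 24, 28, 30}


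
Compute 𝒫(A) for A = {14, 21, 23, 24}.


|A| = 4, so |P(A)| = 2^4 = 16
Enumerate subsets by cardinality (0 to 4):
∅, {14}, {21}, {23}, {24}, {14, 21}, {14, 23}, {14, 24}, {21, 23}, {21, 24}, {23, 24}, {14, 21, 23}, {14, 21, 24}, {14, 23, 24}, {21, 23, 24}, {14, 21, 23, 24}

P(A) has 16 subsets: ∅, {14}, {21}, {23}, {24}, {14, 21}, {14, 23}, {14, 24}, {21, 23}, {21, 24}, {23, 24}, {14, 21, 23}, {14, 21, 24}, {14, 23, 24}, {21, 23, 24}, {14, 21, 23, 24}


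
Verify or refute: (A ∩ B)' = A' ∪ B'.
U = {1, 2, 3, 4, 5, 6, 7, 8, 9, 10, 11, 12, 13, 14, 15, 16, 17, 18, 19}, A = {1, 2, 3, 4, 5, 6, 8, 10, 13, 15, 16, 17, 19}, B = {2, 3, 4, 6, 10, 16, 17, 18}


LHS: A ∩ B = {2, 3, 4, 6, 10, 16, 17}
(A ∩ B)' = U \ (A ∩ B) = {1, 5, 7, 8, 9, 11, 12, 13, 14, 15, 18, 19}
A' = {7, 9, 11, 12, 14, 18}, B' = {1, 5, 7, 8, 9, 11, 12, 13, 14, 15, 19}
Claimed RHS: A' ∪ B' = {1, 5, 7, 8, 9, 11, 12, 13, 14, 15, 18, 19}
Identity is VALID: LHS = RHS = {1, 5, 7, 8, 9, 11, 12, 13, 14, 15, 18, 19} ✓

Identity is valid. (A ∩ B)' = A' ∪ B' = {1, 5, 7, 8, 9, 11, 12, 13, 14, 15, 18, 19}


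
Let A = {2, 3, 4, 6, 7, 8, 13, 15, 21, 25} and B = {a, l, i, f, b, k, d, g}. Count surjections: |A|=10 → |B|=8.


n = |A| = 10, k = |B| = 8. Surjections via inclusion-exclusion:
S(n,k) = Σ(-1)^i × C(k,i) × (k-i)^n, i=0 to k
i=0: (-1)^0×C(8,0)×8^10 = 1073741824
i=1: (-1)^1×C(8,1)×7^10 = -2259801992
i=2: (-1)^2×C(8,2)×6^10 = 1693052928
i=3: (-1)^3×C(8,3)×5^10 = -546875000
i=4: (-1)^4×C(8,4)×4^10 = 73400320
i=5: (-1)^5×C(8,5)×3^10 = -3306744
i=6: (-1)^6×C(8,6)×2^10 = 28672
i=7: (-1)^7×C(8,7)×1^10 = -8
i=8: (-1)^8×C(8,8)×0^10 = 0
Total = 30240000

Number of surjections = 30240000


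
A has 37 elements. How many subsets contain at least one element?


Total subsets = 2^n = 2^37 = 137438953472
Non-empty subsets exclude the empty set: 2^n - 1
= 137438953472 - 1
= 137438953471

Number of non-empty subsets = 137438953471


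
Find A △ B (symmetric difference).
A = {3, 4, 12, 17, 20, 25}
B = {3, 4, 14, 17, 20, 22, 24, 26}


A △ B = (A \ B) ∪ (B \ A) = elements in exactly one of A or B
A \ B = {12, 25}
B \ A = {14, 22, 24, 26}
A △ B = {12, 14, 22, 24, 25, 26}

A △ B = {12, 14, 22, 24, 25, 26}


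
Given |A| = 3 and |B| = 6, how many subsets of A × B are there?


A relation from A to B is any subset of A × B.
|A × B| = 3 × 6 = 18
# relations = 2^|A × B| = 2^18 = 262144

Number of relations = 262144


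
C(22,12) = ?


C(n,k) = n! / (k!(n-k)!)
C(22,12) = 22! / (12!10!)
= 646646

C(22,12) = 646646


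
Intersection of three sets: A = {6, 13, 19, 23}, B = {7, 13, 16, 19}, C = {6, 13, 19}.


A ∩ B = {13, 19}
(A ∩ B) ∩ C = {13, 19}

A ∩ B ∩ C = {13, 19}


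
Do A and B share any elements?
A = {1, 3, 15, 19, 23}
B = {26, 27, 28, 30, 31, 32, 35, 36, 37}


Disjoint means A ∩ B = ∅.
A ∩ B = ∅
A ∩ B = ∅, so A and B are disjoint.

No — A and B share no elements (A ∩ B = ∅), so they are disjoint


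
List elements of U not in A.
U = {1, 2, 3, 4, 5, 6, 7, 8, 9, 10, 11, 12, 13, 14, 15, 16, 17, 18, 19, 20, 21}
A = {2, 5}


Aᶜ = U \ A = elements in U but not in A
U = {1, 2, 3, 4, 5, 6, 7, 8, 9, 10, 11, 12, 13, 14, 15, 16, 17, 18, 19, 20, 21}
A = {2, 5}
Aᶜ = {1, 3, 4, 6, 7, 8, 9, 10, 11, 12, 13, 14, 15, 16, 17, 18, 19, 20, 21}

Aᶜ = {1, 3, 4, 6, 7, 8, 9, 10, 11, 12, 13, 14, 15, 16, 17, 18, 19, 20, 21}


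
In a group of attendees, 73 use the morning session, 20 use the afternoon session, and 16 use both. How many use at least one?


|A ∪ B| = |A| + |B| - |A ∩ B|
= 73 + 20 - 16
= 77

|A ∪ B| = 77


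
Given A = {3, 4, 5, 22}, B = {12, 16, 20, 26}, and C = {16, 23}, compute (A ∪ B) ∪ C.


A ∪ B = {3, 4, 5, 12, 16, 20, 22, 26}
(A ∪ B) ∪ C = {3, 4, 5, 12, 16, 20, 22, 23, 26}

A ∪ B ∪ C = {3, 4, 5, 12, 16, 20, 22, 23, 26}


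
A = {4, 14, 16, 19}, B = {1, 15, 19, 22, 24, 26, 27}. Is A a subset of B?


A ⊆ B means every element of A is in B.
Elements in A not in B: {4, 14, 16}
So A ⊄ B.

No, A ⊄ B


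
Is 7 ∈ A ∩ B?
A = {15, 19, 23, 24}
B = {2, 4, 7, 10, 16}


A = {15, 19, 23, 24}, B = {2, 4, 7, 10, 16}
A ∩ B = elements in both A and B
A ∩ B = ∅
Checking if 7 ∈ A ∩ B
7 is not in A ∩ B → False

7 ∉ A ∩ B


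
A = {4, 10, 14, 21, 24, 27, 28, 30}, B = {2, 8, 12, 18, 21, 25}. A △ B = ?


A △ B = (A \ B) ∪ (B \ A) = elements in exactly one of A or B
A \ B = {4, 10, 14, 24, 27, 28, 30}
B \ A = {2, 8, 12, 18, 25}
A △ B = {2, 4, 8, 10, 12, 14, 18, 24, 25, 27, 28, 30}

A △ B = {2, 4, 8, 10, 12, 14, 18, 24, 25, 27, 28, 30}


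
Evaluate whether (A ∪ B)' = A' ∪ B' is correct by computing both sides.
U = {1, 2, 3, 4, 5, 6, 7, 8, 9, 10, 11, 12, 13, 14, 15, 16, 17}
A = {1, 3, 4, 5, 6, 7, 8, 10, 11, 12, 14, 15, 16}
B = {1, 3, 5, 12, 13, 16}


LHS: A ∪ B = {1, 3, 4, 5, 6, 7, 8, 10, 11, 12, 13, 14, 15, 16}
(A ∪ B)' = U \ (A ∪ B) = {2, 9, 17}
A' = {2, 9, 13, 17}, B' = {2, 4, 6, 7, 8, 9, 10, 11, 14, 15, 17}
Claimed RHS: A' ∪ B' = {2, 4, 6, 7, 8, 9, 10, 11, 13, 14, 15, 17}
Identity is INVALID: LHS = {2, 9, 17} but the RHS claimed here equals {2, 4, 6, 7, 8, 9, 10, 11, 13, 14, 15, 17}. The correct form is (A ∪ B)' = A' ∩ B'.

Identity is invalid: (A ∪ B)' = {2, 9, 17} but A' ∪ B' = {2, 4, 6, 7, 8, 9, 10, 11, 13, 14, 15, 17}. The correct De Morgan law is (A ∪ B)' = A' ∩ B'.


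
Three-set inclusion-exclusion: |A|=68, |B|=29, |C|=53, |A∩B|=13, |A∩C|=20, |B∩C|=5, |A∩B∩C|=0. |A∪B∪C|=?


|A∪B∪C| = |A|+|B|+|C| - |A∩B|-|A∩C|-|B∩C| + |A∩B∩C|
= 68+29+53 - 13-20-5 + 0
= 150 - 38 + 0
= 112

|A ∪ B ∪ C| = 112


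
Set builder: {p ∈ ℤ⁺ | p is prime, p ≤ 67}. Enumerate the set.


Checking each candidate:
Condition: primes ≤ 67
Result = {2, 3, 5, 7, 11, 13, 17, 19, 23, 29, 31, 37, 41, 43, 47, 53, 59, 61, 67}

{2, 3, 5, 7, 11, 13, 17, 19, 23, 29, 31, 37, 41, 43, 47, 53, 59, 61, 67}


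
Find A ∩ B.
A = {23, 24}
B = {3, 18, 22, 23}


A ∩ B = elements in both A and B
A = {23, 24}
B = {3, 18, 22, 23}
A ∩ B = {23}

A ∩ B = {23}


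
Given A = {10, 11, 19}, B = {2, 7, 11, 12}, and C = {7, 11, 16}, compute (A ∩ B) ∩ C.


A ∩ B = {11}
(A ∩ B) ∩ C = {11}

A ∩ B ∩ C = {11}


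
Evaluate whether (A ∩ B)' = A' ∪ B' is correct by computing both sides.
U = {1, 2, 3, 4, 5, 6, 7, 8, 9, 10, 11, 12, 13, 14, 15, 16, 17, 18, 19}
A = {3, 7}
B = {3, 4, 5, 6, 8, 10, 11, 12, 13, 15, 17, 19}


LHS: A ∩ B = {3}
(A ∩ B)' = U \ (A ∩ B) = {1, 2, 4, 5, 6, 7, 8, 9, 10, 11, 12, 13, 14, 15, 16, 17, 18, 19}
A' = {1, 2, 4, 5, 6, 8, 9, 10, 11, 12, 13, 14, 15, 16, 17, 18, 19}, B' = {1, 2, 7, 9, 14, 16, 18}
Claimed RHS: A' ∪ B' = {1, 2, 4, 5, 6, 7, 8, 9, 10, 11, 12, 13, 14, 15, 16, 17, 18, 19}
Identity is VALID: LHS = RHS = {1, 2, 4, 5, 6, 7, 8, 9, 10, 11, 12, 13, 14, 15, 16, 17, 18, 19} ✓

Identity is valid. (A ∩ B)' = A' ∪ B' = {1, 2, 4, 5, 6, 7, 8, 9, 10, 11, 12, 13, 14, 15, 16, 17, 18, 19}


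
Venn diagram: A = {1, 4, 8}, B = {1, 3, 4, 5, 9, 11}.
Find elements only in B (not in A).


A = {1, 4, 8}
B = {1, 3, 4, 5, 9, 11}
Region: only in B (not in A)
Elements: {3, 5, 9, 11}

Elements only in B (not in A): {3, 5, 9, 11}


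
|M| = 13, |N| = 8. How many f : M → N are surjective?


n = |M| = 13, k = |N| = 8. Surjections via inclusion-exclusion:
S(n,k) = Σ(-1)^i × C(k,i) × (k-i)^n, i=0 to k
i=0: (-1)^0×C(8,0)×8^13 = 549755813888
i=1: (-1)^1×C(8,1)×7^13 = -775112083256
i=2: (-1)^2×C(8,2)×6^13 = 365699432448
i=3: (-1)^3×C(8,3)×5^13 = -68359375000
i=4: (-1)^4×C(8,4)×4^13 = 4697620480
i=5: (-1)^5×C(8,5)×3^13 = -89282088
i=6: (-1)^6×C(8,6)×2^13 = 229376
i=7: (-1)^7×C(8,7)×1^13 = -8
i=8: (-1)^8×C(8,8)×0^13 = 0
Total = 76592355840

Number of surjections = 76592355840


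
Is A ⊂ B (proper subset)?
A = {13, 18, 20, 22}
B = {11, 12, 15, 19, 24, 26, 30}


A ⊂ B requires: A ⊆ B AND A ≠ B.
A ⊆ B? No
A ⊄ B, so A is not a proper subset.

No, A is not a proper subset of B


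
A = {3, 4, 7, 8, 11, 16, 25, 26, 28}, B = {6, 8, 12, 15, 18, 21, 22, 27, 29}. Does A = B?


Two sets are equal iff they have exactly the same elements.
A = {3, 4, 7, 8, 11, 16, 25, 26, 28}
B = {6, 8, 12, 15, 18, 21, 22, 27, 29}
Differences: {3, 4, 6, 7, 11, 12, 15, 16, 18, 21, 22, 25, 26, 27, 28, 29}
A ≠ B

No, A ≠ B


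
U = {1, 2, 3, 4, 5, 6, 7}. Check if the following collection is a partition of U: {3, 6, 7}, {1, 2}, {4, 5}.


A partition requires: (1) non-empty parts, (2) pairwise disjoint, (3) union = U
Parts: {3, 6, 7}, {1, 2}, {4, 5}
Union of parts: {1, 2, 3, 4, 5, 6, 7}
U = {1, 2, 3, 4, 5, 6, 7}
All non-empty? True
Pairwise disjoint? True
Covers U? True

Yes, valid partition


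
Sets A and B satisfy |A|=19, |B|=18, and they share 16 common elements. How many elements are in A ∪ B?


|A ∪ B| = |A| + |B| - |A ∩ B|
= 19 + 18 - 16
= 21

|A ∪ B| = 21


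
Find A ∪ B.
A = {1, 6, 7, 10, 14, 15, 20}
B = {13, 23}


A ∪ B = all elements in A or B (or both)
A = {1, 6, 7, 10, 14, 15, 20}
B = {13, 23}
A ∪ B = {1, 6, 7, 10, 13, 14, 15, 20, 23}

A ∪ B = {1, 6, 7, 10, 13, 14, 15, 20, 23}


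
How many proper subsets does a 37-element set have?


Total subsets = 2^n = 2^37 = 137438953472
Proper subsets exclude the set itself: 2^n - 1
= 137438953472 - 1
= 137438953471

Number of proper subsets = 137438953471


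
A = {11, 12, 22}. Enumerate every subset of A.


|A| = 3, so |P(A)| = 2^3 = 8
Enumerate subsets by cardinality (0 to 3):
∅, {11}, {12}, {22}, {11, 12}, {11, 22}, {12, 22}, {11, 12, 22}

P(A) has 8 subsets: ∅, {11}, {12}, {22}, {11, 12}, {11, 22}, {12, 22}, {11, 12, 22}


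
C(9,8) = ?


C(n,k) = n! / (k!(n-k)!)
C(9,8) = 9! / (8!1!)
= 9

C(9,8) = 9


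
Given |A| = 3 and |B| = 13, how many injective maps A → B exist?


An injection sends each of |A| = 3 inputs to a distinct output in B.
# injections = |B|·(|B|-1)·…·(|B|-|A|+1) = 13! / (13 - 3)!
= 13 × 12 × 11
= 1716

Number of injections = 1716


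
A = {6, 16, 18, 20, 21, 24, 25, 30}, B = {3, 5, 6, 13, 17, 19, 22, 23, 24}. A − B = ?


A \ B = elements in A but not in B
A = {6, 16, 18, 20, 21, 24, 25, 30}
B = {3, 5, 6, 13, 17, 19, 22, 23, 24}
Remove from A any elements in B
A \ B = {16, 18, 20, 21, 25, 30}

A \ B = {16, 18, 20, 21, 25, 30}


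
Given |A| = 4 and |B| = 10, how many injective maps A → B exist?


An injection sends each of |A| = 4 inputs to a distinct output in B.
# injections = |B|·(|B|-1)·…·(|B|-|A|+1) = 10! / (10 - 4)!
= 10 × 9 × 8 × 7
= 5040

Number of injections = 5040


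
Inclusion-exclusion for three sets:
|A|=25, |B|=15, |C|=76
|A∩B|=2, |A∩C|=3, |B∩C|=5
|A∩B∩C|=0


|A∪B∪C| = |A|+|B|+|C| - |A∩B|-|A∩C|-|B∩C| + |A∩B∩C|
= 25+15+76 - 2-3-5 + 0
= 116 - 10 + 0
= 106

|A ∪ B ∪ C| = 106


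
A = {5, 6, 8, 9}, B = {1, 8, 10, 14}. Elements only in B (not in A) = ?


A = {5, 6, 8, 9}
B = {1, 8, 10, 14}
Region: only in B (not in A)
Elements: {1, 10, 14}

Elements only in B (not in A): {1, 10, 14}


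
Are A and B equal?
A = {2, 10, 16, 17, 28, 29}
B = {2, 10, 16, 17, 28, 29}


Two sets are equal iff they have exactly the same elements.
A = {2, 10, 16, 17, 28, 29}
B = {2, 10, 16, 17, 28, 29}
Same elements → A = B

Yes, A = B


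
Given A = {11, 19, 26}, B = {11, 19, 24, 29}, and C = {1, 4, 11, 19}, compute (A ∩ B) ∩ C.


A ∩ B = {11, 19}
(A ∩ B) ∩ C = {11, 19}

A ∩ B ∩ C = {11, 19}


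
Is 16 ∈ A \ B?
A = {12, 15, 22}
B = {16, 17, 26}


A = {12, 15, 22}, B = {16, 17, 26}
A \ B = elements in A but not in B
A \ B = {12, 15, 22}
Checking if 16 ∈ A \ B
16 is not in A \ B → False

16 ∉ A \ B


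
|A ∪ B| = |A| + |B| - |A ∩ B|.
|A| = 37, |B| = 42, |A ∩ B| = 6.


|A ∪ B| = |A| + |B| - |A ∩ B|
= 37 + 42 - 6
= 73

|A ∪ B| = 73


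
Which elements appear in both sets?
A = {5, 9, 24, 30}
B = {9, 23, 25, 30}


A ∩ B = elements in both A and B
A = {5, 9, 24, 30}
B = {9, 23, 25, 30}
A ∩ B = {9, 30}

A ∩ B = {9, 30}


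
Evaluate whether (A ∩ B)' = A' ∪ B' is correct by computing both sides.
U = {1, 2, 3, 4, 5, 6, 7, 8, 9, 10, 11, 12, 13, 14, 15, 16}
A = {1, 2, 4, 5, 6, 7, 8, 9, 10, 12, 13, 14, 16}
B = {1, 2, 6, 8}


LHS: A ∩ B = {1, 2, 6, 8}
(A ∩ B)' = U \ (A ∩ B) = {3, 4, 5, 7, 9, 10, 11, 12, 13, 14, 15, 16}
A' = {3, 11, 15}, B' = {3, 4, 5, 7, 9, 10, 11, 12, 13, 14, 15, 16}
Claimed RHS: A' ∪ B' = {3, 4, 5, 7, 9, 10, 11, 12, 13, 14, 15, 16}
Identity is VALID: LHS = RHS = {3, 4, 5, 7, 9, 10, 11, 12, 13, 14, 15, 16} ✓

Identity is valid. (A ∩ B)' = A' ∪ B' = {3, 4, 5, 7, 9, 10, 11, 12, 13, 14, 15, 16}


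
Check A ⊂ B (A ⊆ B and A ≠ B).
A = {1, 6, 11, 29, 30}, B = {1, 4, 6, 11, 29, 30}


A ⊂ B requires: A ⊆ B AND A ≠ B.
A ⊆ B? Yes
A = B? No
A ⊂ B: Yes (A is a proper subset of B)

Yes, A ⊂ B


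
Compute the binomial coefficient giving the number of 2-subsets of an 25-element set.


C(n,k) = n! / (k!(n-k)!)
C(25,2) = 25! / (2!23!)
= 300

C(25,2) = 300


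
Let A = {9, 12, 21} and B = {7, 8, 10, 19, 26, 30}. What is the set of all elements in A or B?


A ∪ B = all elements in A or B (or both)
A = {9, 12, 21}
B = {7, 8, 10, 19, 26, 30}
A ∪ B = {7, 8, 9, 10, 12, 19, 21, 26, 30}

A ∪ B = {7, 8, 9, 10, 12, 19, 21, 26, 30}


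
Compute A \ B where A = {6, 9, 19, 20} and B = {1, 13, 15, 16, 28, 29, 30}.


A \ B = elements in A but not in B
A = {6, 9, 19, 20}
B = {1, 13, 15, 16, 28, 29, 30}
Remove from A any elements in B
A \ B = {6, 9, 19, 20}

A \ B = {6, 9, 19, 20}


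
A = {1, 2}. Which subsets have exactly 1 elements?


|A| = 2, so A has C(2,1) = 2 subsets of size 1.
Enumerate by choosing 1 elements from A at a time:
{1}, {2}

1-element subsets (2 total): {1}, {2}


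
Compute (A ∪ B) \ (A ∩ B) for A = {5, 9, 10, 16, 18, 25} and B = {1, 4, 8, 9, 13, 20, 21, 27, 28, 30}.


A △ B = (A \ B) ∪ (B \ A) = elements in exactly one of A or B
A \ B = {5, 10, 16, 18, 25}
B \ A = {1, 4, 8, 13, 20, 21, 27, 28, 30}
A △ B = {1, 4, 5, 8, 10, 13, 16, 18, 20, 21, 25, 27, 28, 30}

A △ B = {1, 4, 5, 8, 10, 13, 16, 18, 20, 21, 25, 27, 28, 30}


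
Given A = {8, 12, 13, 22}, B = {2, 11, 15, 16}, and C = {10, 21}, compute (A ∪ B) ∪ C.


A ∪ B = {2, 8, 11, 12, 13, 15, 16, 22}
(A ∪ B) ∪ C = {2, 8, 10, 11, 12, 13, 15, 16, 21, 22}

A ∪ B ∪ C = {2, 8, 10, 11, 12, 13, 15, 16, 21, 22}


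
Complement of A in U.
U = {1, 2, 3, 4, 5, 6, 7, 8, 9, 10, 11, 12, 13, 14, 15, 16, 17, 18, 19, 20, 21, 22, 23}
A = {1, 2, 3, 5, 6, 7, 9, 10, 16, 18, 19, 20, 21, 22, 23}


Aᶜ = U \ A = elements in U but not in A
U = {1, 2, 3, 4, 5, 6, 7, 8, 9, 10, 11, 12, 13, 14, 15, 16, 17, 18, 19, 20, 21, 22, 23}
A = {1, 2, 3, 5, 6, 7, 9, 10, 16, 18, 19, 20, 21, 22, 23}
Aᶜ = {4, 8, 11, 12, 13, 14, 15, 17}

Aᶜ = {4, 8, 11, 12, 13, 14, 15, 17}


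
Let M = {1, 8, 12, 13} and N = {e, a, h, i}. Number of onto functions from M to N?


n = |M| = 4, k = |N| = 4. Surjections via inclusion-exclusion:
S(n,k) = Σ(-1)^i × C(k,i) × (k-i)^n, i=0 to k
i=0: (-1)^0×C(4,0)×4^4 = 256
i=1: (-1)^1×C(4,1)×3^4 = -324
i=2: (-1)^2×C(4,2)×2^4 = 96
i=3: (-1)^3×C(4,3)×1^4 = -4
i=4: (-1)^4×C(4,4)×0^4 = 0
Total = 24

Number of surjections = 24
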